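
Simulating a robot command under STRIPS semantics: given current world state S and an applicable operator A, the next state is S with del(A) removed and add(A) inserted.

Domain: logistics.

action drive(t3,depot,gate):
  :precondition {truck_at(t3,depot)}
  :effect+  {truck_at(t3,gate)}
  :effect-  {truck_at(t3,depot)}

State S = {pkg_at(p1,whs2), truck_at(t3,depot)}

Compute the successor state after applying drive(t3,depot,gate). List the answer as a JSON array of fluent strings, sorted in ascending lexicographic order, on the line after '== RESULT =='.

Progress:
  pre ⊆ S: {truck_at(t3,depot)} ⊆ S  — applicable
  S \ del = {pkg_at(p1,whs2)}
  ∪ add   = {pkg_at(p1,whs2), truck_at(t3,gate)}

== RESULT ==
["pkg_at(p1,whs2)", "truck_at(t3,gate)"]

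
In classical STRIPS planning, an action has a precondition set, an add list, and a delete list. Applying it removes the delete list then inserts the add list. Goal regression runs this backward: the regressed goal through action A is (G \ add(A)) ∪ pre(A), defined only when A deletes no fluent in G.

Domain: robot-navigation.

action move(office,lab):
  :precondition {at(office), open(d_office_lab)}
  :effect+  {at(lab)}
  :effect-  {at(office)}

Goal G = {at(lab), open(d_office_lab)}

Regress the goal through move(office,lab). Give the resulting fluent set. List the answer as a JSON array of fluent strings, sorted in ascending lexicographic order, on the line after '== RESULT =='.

Regress:
  G ∩ del = {}  (empty — regression defined)
  G \ add = {at(lab), open(d_office_lab)} \ {at(lab)} = {open(d_office_lab)}
  ∪ pre   = {open(d_office_lab)} ∪ {at(office), open(d_office_lab)}
          = {at(office), open(d_office_lab)}

== RESULT ==
["at(office)", "open(d_office_lab)"]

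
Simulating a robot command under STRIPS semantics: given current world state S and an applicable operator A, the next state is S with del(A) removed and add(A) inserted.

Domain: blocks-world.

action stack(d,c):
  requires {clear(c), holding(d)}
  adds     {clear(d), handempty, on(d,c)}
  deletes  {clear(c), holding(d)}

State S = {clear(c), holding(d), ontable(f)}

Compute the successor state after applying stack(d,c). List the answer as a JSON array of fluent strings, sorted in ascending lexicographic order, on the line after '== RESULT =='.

Compute (S \ del) ∪ add:
  pre ⊆ S: {clear(c), holding(d)} ⊆ S  — applicable
  S \ del = {ontable(f)}
  ∪ add   = {clear(d), handempty, on(d,c), ontable(f)}

== RESULT ==
["clear(d)", "handempty", "on(d,c)", "ontable(f)"]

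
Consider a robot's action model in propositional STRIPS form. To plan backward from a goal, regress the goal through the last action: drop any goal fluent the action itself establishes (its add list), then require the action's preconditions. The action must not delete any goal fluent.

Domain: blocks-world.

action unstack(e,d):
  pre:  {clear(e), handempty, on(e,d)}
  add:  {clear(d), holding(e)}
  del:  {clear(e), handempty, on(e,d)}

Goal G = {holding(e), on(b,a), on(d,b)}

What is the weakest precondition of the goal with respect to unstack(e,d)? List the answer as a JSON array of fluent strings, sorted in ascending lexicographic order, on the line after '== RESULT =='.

Regress:
  G ∩ del = {}  (empty — regression defined)
  G \ add = {holding(e), on(b,a), on(d,b)} \ {clear(d), holding(e)} = {on(b,a), on(d,b)}
  ∪ pre   = {on(b,a), on(d,b)} ∪ {clear(e), handempty, on(e,d)}
          = {clear(e), handempty, on(b,a), on(d,b), on(e,d)}

== RESULT ==
["clear(e)", "handempty", "on(b,a)", "on(d,b)", "on(e,d)"]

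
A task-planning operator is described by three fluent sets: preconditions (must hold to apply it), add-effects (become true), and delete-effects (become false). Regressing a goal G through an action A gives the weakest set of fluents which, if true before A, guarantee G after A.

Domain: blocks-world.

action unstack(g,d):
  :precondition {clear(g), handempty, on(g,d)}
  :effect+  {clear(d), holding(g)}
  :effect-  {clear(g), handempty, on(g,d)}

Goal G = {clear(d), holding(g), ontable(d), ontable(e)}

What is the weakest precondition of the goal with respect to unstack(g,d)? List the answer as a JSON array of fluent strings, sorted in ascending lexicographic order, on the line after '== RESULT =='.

Regress:
  G ∩ del = {}  (empty — regression defined)
  G \ add = {clear(d), holding(g), ontable(d), ontable(e)} \ {clear(d), holding(g)} = {ontable(d), ontable(e)}
  ∪ pre   = {ontable(d), ontable(e)} ∪ {clear(g), handempty, on(g,d)}
          = {clear(g), handempty, on(g,d), ontable(d), ontable(e)}

== RESULT ==
["clear(g)", "handempty", "on(g,d)", "ontable(d)", "ontable(e)"]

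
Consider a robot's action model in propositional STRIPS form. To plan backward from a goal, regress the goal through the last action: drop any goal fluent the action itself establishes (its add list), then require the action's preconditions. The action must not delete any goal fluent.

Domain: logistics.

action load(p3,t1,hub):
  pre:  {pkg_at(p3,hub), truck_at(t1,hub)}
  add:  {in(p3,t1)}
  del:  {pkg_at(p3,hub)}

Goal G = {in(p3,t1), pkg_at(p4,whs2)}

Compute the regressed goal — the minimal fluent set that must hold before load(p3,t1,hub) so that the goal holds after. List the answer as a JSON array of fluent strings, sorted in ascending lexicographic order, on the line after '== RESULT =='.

Regress:
  G ∩ del = {}  (empty — regression defined)
  G \ add = {in(p3,t1), pkg_at(p4,whs2)} \ {in(p3,t1)} = {pkg_at(p4,whs2)}
  ∪ pre   = {pkg_at(p4,whs2)} ∪ {pkg_at(p3,hub), truck_at(t1,hub)}
          = {pkg_at(p3,hub), pkg_at(p4,whs2), truck_at(t1,hub)}

== RESULT ==
["pkg_at(p3,hub)", "pkg_at(p4,whs2)", "truck_at(t1,hub)"]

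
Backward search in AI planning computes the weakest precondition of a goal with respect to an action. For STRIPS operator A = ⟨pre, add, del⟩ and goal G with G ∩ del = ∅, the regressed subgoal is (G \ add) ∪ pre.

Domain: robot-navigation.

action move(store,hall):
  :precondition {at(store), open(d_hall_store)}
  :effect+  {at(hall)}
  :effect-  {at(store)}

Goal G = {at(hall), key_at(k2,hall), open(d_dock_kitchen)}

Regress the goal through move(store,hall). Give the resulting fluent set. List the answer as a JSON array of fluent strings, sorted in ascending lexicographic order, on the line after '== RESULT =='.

Compute (G \ add) ∪ pre:
  G ∩ del = {}  (empty — regression defined)
  G \ add = {at(hall), key_at(k2,hall), open(d_dock_kitchen)} \ {at(hall)} = {key_at(k2,hall), open(d_dock_kitchen)}
  ∪ pre   = {key_at(k2,hall), open(d_dock_kitchen)} ∪ {at(store), open(d_hall_store)}
          = {at(store), key_at(k2,hall), open(d_dock_kitchen), open(d_hall_store)}

== RESULT ==
["at(store)", "key_at(k2,hall)", "open(d_dock_kitchen)", "open(d_hall_store)"]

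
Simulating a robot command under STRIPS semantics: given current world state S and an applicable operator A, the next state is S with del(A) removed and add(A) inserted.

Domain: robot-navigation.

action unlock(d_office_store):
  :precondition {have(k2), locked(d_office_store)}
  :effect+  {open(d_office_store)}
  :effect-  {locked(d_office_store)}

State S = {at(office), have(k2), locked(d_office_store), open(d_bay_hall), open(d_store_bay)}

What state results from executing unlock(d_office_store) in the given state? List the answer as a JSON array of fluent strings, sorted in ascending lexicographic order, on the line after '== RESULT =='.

Progress:
  pre ⊆ S: {have(k2), locked(d_office_store)} ⊆ S  — applicable
  S \ del = {at(office), have(k2), open(d_bay_hall), open(d_store_bay)}
  ∪ add   = {at(office), have(k2), open(d_bay_hall), open(d_office_store), open(d_store_bay)}

== RESULT ==
["at(office)", "have(k2)", "open(d_bay_hall)", "open(d_office_store)", "open(d_store_bay)"]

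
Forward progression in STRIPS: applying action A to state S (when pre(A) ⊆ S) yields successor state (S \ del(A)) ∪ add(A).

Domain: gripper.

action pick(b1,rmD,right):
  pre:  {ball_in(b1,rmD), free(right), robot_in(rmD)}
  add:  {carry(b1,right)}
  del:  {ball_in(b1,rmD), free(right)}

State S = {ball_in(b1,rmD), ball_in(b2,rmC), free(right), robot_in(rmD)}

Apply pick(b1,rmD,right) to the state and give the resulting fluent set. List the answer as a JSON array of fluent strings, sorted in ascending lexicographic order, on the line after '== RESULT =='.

Compute (S \ del) ∪ add:
  pre ⊆ S: {ball_in(b1,rmD), free(right), robot_in(rmD)} ⊆ S  — applicable
  S \ del = {ball_in(b2,rmC), robot_in(rmD)}
  ∪ add   = {ball_in(b2,rmC), carry(b1,right), robot_in(rmD)}

== RESULT ==
["ball_in(b2,rmC)", "carry(b1,right)", "robot_in(rmD)"]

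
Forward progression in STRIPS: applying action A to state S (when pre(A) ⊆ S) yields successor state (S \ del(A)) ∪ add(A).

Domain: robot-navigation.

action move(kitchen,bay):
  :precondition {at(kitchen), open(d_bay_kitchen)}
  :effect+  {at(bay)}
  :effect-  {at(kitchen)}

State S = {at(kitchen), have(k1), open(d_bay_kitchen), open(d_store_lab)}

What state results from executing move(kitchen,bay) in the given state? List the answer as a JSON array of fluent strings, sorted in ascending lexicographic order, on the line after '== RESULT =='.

Compute (S \ del) ∪ add:
  pre ⊆ S: {at(kitchen), open(d_bay_kitchen)} ⊆ S  — applicable
  S \ del = {have(k1), open(d_bay_kitchen), open(d_store_lab)}
  ∪ add   = {at(bay), have(k1), open(d_bay_kitchen), open(d_store_lab)}

== RESULT ==
["at(bay)", "have(k1)", "open(d_bay_kitchen)", "open(d_store_lab)"]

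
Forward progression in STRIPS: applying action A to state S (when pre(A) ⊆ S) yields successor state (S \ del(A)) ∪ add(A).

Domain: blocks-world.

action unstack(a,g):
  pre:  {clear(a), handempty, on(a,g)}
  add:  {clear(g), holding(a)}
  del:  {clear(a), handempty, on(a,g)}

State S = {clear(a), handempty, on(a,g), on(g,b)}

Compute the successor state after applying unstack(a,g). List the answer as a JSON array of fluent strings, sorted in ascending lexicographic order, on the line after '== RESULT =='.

Compute (S \ del) ∪ add:
  pre ⊆ S: {clear(a), handempty, on(a,g)} ⊆ S  — applicable
  S \ del = {on(g,b)}
  ∪ add   = {clear(g), holding(a), on(g,b)}

== RESULT ==
["clear(g)", "holding(a)", "on(g,b)"]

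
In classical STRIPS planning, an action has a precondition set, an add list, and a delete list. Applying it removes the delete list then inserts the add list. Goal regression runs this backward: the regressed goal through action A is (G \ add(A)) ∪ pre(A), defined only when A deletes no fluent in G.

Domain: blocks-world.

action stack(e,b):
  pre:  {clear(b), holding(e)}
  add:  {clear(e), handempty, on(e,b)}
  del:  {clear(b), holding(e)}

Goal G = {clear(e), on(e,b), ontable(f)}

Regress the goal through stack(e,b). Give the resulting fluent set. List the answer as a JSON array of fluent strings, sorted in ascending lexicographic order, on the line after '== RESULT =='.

Regress:
  G ∩ del = {}  (empty — regression defined)
  G \ add = {clear(e), on(e,b), ontable(f)} \ {clear(e), handempty, on(e,b)} = {ontable(f)}
  ∪ pre   = {ontable(f)} ∪ {clear(b), holding(e)}
          = {clear(b), holding(e), ontable(f)}

== RESULT ==
["clear(b)", "holding(e)", "ontable(f)"]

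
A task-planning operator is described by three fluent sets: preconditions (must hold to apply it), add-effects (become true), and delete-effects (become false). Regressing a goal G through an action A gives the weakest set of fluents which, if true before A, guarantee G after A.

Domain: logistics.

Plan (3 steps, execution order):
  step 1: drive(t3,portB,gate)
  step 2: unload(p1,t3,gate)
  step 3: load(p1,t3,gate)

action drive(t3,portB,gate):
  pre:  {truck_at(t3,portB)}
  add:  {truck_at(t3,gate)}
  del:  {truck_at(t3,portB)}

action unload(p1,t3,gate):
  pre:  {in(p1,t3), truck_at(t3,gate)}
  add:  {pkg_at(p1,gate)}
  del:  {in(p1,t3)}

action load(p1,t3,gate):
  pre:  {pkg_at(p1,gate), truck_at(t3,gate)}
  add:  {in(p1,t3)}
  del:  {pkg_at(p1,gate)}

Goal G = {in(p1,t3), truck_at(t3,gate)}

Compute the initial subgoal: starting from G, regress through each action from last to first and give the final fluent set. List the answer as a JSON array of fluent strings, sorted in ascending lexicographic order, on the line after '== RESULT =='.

Regress step by step:
  through step 3 (load(p1,t3,gate)): drop {in(p1,t3)}, keep {truck_at(t3,gate)}, require {pkg_at(p1,gate), truck_at(t3,gate)}
    → {pkg_at(p1,gate), truck_at(t3,gate)}
  through step 2 (unload(p1,t3,gate)): drop {pkg_at(p1,gate)}, keep {truck_at(t3,gate)}, require {in(p1,t3), truck_at(t3,gate)}
    → {in(p1,t3), truck_at(t3,gate)}
  through step 1 (drive(t3,portB,gate)): drop {truck_at(t3,gate)}, keep {in(p1,t3)}, require {truck_at(t3,portB)}
    → {in(p1,t3), truck_at(t3,portB)}

== RESULT ==
["in(p1,t3)", "truck_at(t3,portB)"]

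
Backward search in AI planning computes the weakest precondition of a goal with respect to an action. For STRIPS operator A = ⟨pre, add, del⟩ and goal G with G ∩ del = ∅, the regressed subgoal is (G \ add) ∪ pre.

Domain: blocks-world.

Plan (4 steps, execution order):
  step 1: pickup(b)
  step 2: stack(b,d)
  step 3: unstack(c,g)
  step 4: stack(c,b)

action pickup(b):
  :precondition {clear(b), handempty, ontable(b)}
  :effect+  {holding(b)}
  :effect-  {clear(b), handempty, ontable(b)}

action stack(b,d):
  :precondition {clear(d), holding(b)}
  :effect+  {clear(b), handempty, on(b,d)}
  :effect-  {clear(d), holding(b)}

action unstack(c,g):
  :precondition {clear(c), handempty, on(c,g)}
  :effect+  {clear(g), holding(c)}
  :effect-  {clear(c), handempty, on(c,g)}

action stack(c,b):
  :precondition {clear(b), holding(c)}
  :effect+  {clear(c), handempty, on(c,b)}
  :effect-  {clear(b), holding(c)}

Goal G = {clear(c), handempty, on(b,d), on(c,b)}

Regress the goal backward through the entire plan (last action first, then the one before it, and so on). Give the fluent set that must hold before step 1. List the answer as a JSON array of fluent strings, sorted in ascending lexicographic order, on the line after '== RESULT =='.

Work backward from the goal:
  through step 4 (stack(c,b)): drop {clear(c), handempty, on(c,b)}, keep {on(b,d)}, require {clear(b), holding(c)}
    → {clear(b), holding(c), on(b,d)}
  through step 3 (unstack(c,g)): drop {holding(c)}, keep {clear(b), on(b,d)}, require {clear(c), handempty, on(c,g)}
    → {clear(b), clear(c), handempty, on(b,d), on(c,g)}
  through step 2 (stack(b,d)): drop {clear(b), handempty, on(b,d)}, keep {clear(c), on(c,g)}, require {clear(d), holding(b)}
    → {clear(c), clear(d), holding(b), on(c,g)}
  through step 1 (pickup(b)): drop {holding(b)}, keep {clear(c), clear(d), on(c,g)}, require {clear(b), handempty, ontable(b)}
    → {clear(b), clear(c), clear(d), handempty, on(c,g), ontable(b)}

== RESULT ==
["clear(b)", "clear(c)", "clear(d)", "handempty", "on(c,g)", "ontable(b)"]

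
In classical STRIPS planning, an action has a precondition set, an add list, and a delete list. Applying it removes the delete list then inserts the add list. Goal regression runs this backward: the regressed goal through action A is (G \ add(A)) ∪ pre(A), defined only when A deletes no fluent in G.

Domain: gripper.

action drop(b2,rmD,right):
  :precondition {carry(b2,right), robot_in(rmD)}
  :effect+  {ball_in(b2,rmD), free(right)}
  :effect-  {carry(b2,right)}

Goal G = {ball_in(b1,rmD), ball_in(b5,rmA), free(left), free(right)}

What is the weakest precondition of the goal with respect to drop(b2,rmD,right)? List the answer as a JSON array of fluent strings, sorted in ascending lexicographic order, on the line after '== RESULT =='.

Compute (G \ add) ∪ pre:
  G ∩ del = {}  (empty — regression defined)
  G \ add = {ball_in(b1,rmD), ball_in(b5,rmA), free(left), free(right)} \ {ball_in(b2,rmD), free(right)} = {ball_in(b1,rmD), ball_in(b5,rmA), free(left)}
  ∪ pre   = {ball_in(b1,rmD), ball_in(b5,rmA), free(left)} ∪ {carry(b2,right), robot_in(rmD)}
          = {ball_in(b1,rmD), ball_in(b5,rmA), carry(b2,right), free(left), robot_in(rmD)}

== RESULT ==
["ball_in(b1,rmD)", "ball_in(b5,rmA)", "carry(b2,right)", "free(left)", "robot_in(rmD)"]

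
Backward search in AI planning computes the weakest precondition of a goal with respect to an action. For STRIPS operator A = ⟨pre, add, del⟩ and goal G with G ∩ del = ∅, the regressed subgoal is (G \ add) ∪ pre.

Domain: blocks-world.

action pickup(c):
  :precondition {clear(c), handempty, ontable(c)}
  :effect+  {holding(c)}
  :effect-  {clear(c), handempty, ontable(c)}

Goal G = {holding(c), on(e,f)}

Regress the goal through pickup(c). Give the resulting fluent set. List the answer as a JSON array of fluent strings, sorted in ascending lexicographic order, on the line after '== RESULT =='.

Regress:
  G ∩ del = {}  (empty — regression defined)
  G \ add = {holding(c), on(e,f)} \ {holding(c)} = {on(e,f)}
  ∪ pre   = {on(e,f)} ∪ {clear(c), handempty, ontable(c)}
          = {clear(c), handempty, on(e,f), ontable(c)}

== RESULT ==
["clear(c)", "handempty", "on(e,f)", "ontable(c)"]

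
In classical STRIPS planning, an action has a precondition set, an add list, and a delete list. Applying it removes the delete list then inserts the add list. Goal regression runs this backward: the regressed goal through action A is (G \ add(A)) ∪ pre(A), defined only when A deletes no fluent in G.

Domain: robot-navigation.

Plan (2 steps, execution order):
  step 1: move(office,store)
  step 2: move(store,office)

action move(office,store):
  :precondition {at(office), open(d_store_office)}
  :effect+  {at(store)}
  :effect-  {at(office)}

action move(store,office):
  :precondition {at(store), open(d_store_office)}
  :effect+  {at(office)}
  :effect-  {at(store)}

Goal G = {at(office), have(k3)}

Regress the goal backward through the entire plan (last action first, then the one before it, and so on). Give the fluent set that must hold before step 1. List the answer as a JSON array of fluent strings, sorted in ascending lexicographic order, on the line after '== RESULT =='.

Work backward from the goal:
  through step 2 (move(store,office)): drop {at(office)}, keep {have(k3)}, require {at(store), open(d_store_office)}
    → {at(store), have(k3), open(d_store_office)}
  through step 1 (move(office,store)): drop {at(store)}, keep {have(k3), open(d_store_office)}, require {at(office), open(d_store_office)}
    → {at(office), have(k3), open(d_store_office)}

== RESULT ==
["at(office)", "have(k3)", "open(d_store_office)"]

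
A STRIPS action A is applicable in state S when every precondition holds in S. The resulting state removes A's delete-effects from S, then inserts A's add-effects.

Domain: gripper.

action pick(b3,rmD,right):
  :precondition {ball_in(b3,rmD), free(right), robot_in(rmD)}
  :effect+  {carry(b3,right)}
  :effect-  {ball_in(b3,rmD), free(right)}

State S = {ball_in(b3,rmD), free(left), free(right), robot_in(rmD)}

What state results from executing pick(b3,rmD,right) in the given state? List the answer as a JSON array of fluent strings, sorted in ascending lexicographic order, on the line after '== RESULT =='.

Compute (S \ del) ∪ add:
  pre ⊆ S: {ball_in(b3,rmD), free(right), robot_in(rmD)} ⊆ S  — applicable
  S \ del = {free(left), robot_in(rmD)}
  ∪ add   = {carry(b3,right), free(left), robot_in(rmD)}

== RESULT ==
["carry(b3,right)", "free(left)", "robot_in(rmD)"]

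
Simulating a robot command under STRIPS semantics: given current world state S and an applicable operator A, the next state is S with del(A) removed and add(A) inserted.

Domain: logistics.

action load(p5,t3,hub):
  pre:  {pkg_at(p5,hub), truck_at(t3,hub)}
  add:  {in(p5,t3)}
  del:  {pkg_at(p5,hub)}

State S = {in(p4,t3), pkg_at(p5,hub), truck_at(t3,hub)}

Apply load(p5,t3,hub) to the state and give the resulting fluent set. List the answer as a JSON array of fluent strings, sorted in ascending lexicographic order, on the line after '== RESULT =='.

Compute (S \ del) ∪ add:
  pre ⊆ S: {pkg_at(p5,hub), truck_at(t3,hub)} ⊆ S  — applicable
  S \ del = {in(p4,t3), truck_at(t3,hub)}
  ∪ add   = {in(p4,t3), in(p5,t3), truck_at(t3,hub)}

== RESULT ==
["in(p4,t3)", "in(p5,t3)", "truck_at(t3,hub)"]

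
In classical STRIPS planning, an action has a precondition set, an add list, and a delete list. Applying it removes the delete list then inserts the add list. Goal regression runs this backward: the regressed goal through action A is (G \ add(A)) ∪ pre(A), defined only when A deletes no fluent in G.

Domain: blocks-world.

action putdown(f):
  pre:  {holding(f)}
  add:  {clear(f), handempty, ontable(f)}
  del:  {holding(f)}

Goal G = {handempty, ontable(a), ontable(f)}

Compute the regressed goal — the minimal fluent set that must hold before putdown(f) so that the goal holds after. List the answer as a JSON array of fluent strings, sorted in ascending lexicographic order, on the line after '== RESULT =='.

Regress:
  G ∩ del = {}  (empty — regression defined)
  G \ add = {handempty, ontable(a), ontable(f)} \ {clear(f), handempty, ontable(f)} = {ontable(a)}
  ∪ pre   = {ontable(a)} ∪ {holding(f)}
          = {holding(f), ontable(a)}

== RESULT ==
["holding(f)", "ontable(a)"]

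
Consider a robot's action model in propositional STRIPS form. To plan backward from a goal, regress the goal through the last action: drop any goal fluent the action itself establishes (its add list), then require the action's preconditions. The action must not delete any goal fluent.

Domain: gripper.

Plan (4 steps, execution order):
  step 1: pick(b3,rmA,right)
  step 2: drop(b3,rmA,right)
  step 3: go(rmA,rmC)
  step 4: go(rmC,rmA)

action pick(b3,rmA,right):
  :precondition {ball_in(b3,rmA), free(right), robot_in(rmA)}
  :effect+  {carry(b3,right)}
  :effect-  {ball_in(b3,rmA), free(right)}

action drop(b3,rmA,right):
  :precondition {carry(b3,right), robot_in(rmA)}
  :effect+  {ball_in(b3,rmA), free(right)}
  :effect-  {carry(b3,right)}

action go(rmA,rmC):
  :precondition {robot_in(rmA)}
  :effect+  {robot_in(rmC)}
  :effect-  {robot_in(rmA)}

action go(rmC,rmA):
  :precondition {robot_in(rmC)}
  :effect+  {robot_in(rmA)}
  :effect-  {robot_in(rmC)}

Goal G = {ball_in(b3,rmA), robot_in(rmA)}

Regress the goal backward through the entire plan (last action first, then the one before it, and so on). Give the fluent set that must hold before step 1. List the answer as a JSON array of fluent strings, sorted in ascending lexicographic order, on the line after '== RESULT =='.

Regress step by step:
  through step 4 (go(rmC,rmA)): drop {robot_in(rmA)}, keep {ball_in(b3,rmA)}, require {robot_in(rmC)}
    → {ball_in(b3,rmA), robot_in(rmC)}
  through step 3 (go(rmA,rmC)): drop {robot_in(rmC)}, keep {ball_in(b3,rmA)}, require {robot_in(rmA)}
    → {ball_in(b3,rmA), robot_in(rmA)}
  through step 2 (drop(b3,rmA,right)): drop {ball_in(b3,rmA)}, keep {robot_in(rmA)}, require {carry(b3,right), robot_in(rmA)}
    → {carry(b3,right), robot_in(rmA)}
  through step 1 (pick(b3,rmA,right)): drop {carry(b3,right)}, keep {robot_in(rmA)}, require {ball_in(b3,rmA), free(right), robot_in(rmA)}
    → {ball_in(b3,rmA), free(right), robot_in(rmA)}

== RESULT ==
["ball_in(b3,rmA)", "free(right)", "robot_in(rmA)"]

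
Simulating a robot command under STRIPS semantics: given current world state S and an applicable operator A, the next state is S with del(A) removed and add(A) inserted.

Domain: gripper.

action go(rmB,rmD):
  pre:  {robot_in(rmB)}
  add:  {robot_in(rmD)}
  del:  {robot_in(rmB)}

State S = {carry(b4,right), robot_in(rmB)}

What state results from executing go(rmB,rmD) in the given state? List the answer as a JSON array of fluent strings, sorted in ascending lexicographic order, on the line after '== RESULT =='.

Compute (S \ del) ∪ add:
  pre ⊆ S: {robot_in(rmB)} ⊆ S  — applicable
  S \ del = {carry(b4,right)}
  ∪ add   = {carry(b4,right), robot_in(rmD)}

== RESULT ==
["carry(b4,right)", "robot_in(rmD)"]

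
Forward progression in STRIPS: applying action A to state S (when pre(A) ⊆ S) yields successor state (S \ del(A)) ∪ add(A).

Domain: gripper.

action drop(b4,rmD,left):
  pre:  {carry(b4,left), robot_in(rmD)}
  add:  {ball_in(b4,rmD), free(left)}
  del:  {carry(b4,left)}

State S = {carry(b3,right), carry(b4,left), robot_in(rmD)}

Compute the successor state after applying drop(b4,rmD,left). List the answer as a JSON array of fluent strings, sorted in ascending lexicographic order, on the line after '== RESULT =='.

Compute (S \ del) ∪ add:
  pre ⊆ S: {carry(b4,left), robot_in(rmD)} ⊆ S  — applicable
  S \ del = {carry(b3,right), robot_in(rmD)}
  ∪ add   = {ball_in(b4,rmD), carry(b3,right), free(left), robot_in(rmD)}

== RESULT ==
["ball_in(b4,rmD)", "carry(b3,right)", "free(left)", "robot_in(rmD)"]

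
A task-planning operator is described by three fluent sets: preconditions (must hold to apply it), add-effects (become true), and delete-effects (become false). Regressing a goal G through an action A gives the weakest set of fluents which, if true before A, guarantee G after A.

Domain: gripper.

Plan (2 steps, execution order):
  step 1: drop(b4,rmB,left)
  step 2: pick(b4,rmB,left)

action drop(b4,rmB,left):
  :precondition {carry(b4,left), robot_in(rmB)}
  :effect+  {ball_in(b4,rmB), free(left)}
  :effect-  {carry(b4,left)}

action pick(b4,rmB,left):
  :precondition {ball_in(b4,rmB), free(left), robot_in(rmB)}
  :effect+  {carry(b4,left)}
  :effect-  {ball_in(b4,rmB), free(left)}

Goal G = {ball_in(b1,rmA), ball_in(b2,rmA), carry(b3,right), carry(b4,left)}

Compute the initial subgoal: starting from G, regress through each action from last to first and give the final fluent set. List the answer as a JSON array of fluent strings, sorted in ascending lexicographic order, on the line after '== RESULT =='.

Regress step by step:
  through step 2 (pick(b4,rmB,left)): drop {carry(b4,left)}, keep {ball_in(b1,rmA), ball_in(b2,rmA), carry(b3,right)}, require {ball_in(b4,rmB), free(left), robot_in(rmB)}
    → {ball_in(b1,rmA), ball_in(b2,rmA), ball_in(b4,rmB), carry(b3,right), free(left), robot_in(rmB)}
  through step 1 (drop(b4,rmB,left)): drop {ball_in(b4,rmB), free(left)}, keep {ball_in(b1,rmA), ball_in(b2,rmA), carry(b3,right), robot_in(rmB)}, require {carry(b4,left), robot_in(rmB)}
    → {ball_in(b1,rmA), ball_in(b2,rmA), carry(b3,right), carry(b4,left), robot_in(rmB)}

== RESULT ==
["ball_in(b1,rmA)", "ball_in(b2,rmA)", "carry(b3,right)", "carry(b4,left)", "robot_in(rmB)"]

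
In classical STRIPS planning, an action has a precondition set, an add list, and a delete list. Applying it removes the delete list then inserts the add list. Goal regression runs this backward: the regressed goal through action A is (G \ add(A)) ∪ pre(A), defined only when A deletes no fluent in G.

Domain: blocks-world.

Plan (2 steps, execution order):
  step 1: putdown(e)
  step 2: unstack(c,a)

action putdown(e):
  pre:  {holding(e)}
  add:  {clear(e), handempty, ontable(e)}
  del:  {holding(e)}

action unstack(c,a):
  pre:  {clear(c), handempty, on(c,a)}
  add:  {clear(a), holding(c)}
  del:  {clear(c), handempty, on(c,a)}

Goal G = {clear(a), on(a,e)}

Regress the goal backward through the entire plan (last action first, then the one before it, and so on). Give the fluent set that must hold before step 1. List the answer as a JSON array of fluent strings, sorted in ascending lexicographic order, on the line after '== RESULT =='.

Work backward from the goal:
  through step 2 (unstack(c,a)): drop {clear(a)}, keep {on(a,e)}, require {clear(c), handempty, on(c,a)}
    → {clear(c), handempty, on(a,e), on(c,a)}
  through step 1 (putdown(e)): drop {handempty}, keep {clear(c), on(a,e), on(c,a)}, require {holding(e)}
    → {clear(c), holding(e), on(a,e), on(c,a)}

== RESULT ==
["clear(c)", "holding(e)", "on(a,e)", "on(c,a)"]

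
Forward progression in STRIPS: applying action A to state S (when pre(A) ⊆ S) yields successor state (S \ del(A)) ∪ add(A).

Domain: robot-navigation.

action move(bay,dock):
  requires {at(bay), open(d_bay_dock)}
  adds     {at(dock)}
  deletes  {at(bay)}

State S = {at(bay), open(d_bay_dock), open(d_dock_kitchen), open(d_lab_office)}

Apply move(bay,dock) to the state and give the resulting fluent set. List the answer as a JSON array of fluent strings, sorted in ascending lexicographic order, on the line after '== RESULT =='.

Compute (S \ del) ∪ add:
  pre ⊆ S: {at(bay), open(d_bay_dock)} ⊆ S  — applicable
  S \ del = {open(d_bay_dock), open(d_dock_kitchen), open(d_lab_office)}
  ∪ add   = {at(dock), open(d_bay_dock), open(d_dock_kitchen), open(d_lab_office)}

== RESULT ==
["at(dock)", "open(d_bay_dock)", "open(d_dock_kitchen)", "open(d_lab_office)"]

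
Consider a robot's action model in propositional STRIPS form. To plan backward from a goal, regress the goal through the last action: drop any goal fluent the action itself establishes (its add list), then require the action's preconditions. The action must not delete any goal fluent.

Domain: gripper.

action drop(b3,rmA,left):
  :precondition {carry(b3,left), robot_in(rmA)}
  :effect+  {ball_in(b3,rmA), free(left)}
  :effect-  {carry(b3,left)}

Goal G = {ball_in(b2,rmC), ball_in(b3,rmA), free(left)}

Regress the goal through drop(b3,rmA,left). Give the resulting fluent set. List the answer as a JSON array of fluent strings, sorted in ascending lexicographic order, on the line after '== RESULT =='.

Regress:
  G ∩ del = {}  (empty — regression defined)
  G \ add = {ball_in(b2,rmC), ball_in(b3,rmA), free(left)} \ {ball_in(b3,rmA), free(left)} = {ball_in(b2,rmC)}
  ∪ pre   = {ball_in(b2,rmC)} ∪ {carry(b3,left), robot_in(rmA)}
          = {ball_in(b2,rmC), carry(b3,left), robot_in(rmA)}

== RESULT ==
["ball_in(b2,rmC)", "carry(b3,left)", "robot_in(rmA)"]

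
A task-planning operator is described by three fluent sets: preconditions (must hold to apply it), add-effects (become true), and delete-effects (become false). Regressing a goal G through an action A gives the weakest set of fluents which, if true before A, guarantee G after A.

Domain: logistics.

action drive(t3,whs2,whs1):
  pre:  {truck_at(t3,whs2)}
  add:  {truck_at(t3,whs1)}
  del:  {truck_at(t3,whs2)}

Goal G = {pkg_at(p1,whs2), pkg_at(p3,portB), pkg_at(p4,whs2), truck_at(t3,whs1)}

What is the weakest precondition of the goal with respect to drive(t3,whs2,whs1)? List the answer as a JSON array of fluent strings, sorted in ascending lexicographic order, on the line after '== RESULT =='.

Regress:
  G ∩ del = {}  (empty — regression defined)
  G \ add = {pkg_at(p1,whs2), pkg_at(p3,portB), pkg_at(p4,whs2), truck_at(t3,whs1)} \ {truck_at(t3,whs1)} = {pkg_at(p1,whs2), pkg_at(p3,portB), pkg_at(p4,whs2)}
  ∪ pre   = {pkg_at(p1,whs2), pkg_at(p3,portB), pkg_at(p4,whs2)} ∪ {truck_at(t3,whs2)}
          = {pkg_at(p1,whs2), pkg_at(p3,portB), pkg_at(p4,whs2), truck_at(t3,whs2)}

== RESULT ==
["pkg_at(p1,whs2)", "pkg_at(p3,portB)", "pkg_at(p4,whs2)", "truck_at(t3,whs2)"]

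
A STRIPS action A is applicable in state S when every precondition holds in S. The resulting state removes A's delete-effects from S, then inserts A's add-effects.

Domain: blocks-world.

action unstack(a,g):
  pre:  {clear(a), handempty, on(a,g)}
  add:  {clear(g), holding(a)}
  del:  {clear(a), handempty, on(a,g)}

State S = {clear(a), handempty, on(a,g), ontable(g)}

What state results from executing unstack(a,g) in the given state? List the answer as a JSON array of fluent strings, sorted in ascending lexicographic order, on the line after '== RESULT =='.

Progress:
  pre ⊆ S: {clear(a), handempty, on(a,g)} ⊆ S  — applicable
  S \ del = {ontable(g)}
  ∪ add   = {clear(g), holding(a), ontable(g)}

== RESULT ==
["clear(g)", "holding(a)", "ontable(g)"]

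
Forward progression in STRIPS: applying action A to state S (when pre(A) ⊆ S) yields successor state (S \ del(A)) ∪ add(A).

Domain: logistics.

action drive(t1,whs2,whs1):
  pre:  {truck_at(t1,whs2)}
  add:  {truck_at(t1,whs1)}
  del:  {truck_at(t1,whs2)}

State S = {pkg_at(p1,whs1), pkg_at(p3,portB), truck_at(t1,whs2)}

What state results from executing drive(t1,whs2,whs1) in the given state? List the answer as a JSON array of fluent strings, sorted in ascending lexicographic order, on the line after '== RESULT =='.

Progress:
  pre ⊆ S: {truck_at(t1,whs2)} ⊆ S  — applicable
  S \ del = {pkg_at(p1,whs1), pkg_at(p3,portB)}
  ∪ add   = {pkg_at(p1,whs1), pkg_at(p3,portB), truck_at(t1,whs1)}

== RESULT ==
["pkg_at(p1,whs1)", "pkg_at(p3,portB)", "truck_at(t1,whs1)"]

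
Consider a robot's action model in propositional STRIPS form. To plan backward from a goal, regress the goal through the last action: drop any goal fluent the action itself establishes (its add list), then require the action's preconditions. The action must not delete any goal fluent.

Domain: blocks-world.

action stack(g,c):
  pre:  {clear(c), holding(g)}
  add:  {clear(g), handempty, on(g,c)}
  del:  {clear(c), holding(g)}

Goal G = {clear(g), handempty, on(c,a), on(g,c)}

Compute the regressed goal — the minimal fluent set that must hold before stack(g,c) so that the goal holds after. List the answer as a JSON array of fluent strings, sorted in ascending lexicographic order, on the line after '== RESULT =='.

Compute (G \ add) ∪ pre:
  G ∩ del = {}  (empty — regression defined)
  G \ add = {clear(g), handempty, on(c,a), on(g,c)} \ {clear(g), handempty, on(g,c)} = {on(c,a)}
  ∪ pre   = {on(c,a)} ∪ {clear(c), holding(g)}
          = {clear(c), holding(g), on(c,a)}

== RESULT ==
["clear(c)", "holding(g)", "on(c,a)"]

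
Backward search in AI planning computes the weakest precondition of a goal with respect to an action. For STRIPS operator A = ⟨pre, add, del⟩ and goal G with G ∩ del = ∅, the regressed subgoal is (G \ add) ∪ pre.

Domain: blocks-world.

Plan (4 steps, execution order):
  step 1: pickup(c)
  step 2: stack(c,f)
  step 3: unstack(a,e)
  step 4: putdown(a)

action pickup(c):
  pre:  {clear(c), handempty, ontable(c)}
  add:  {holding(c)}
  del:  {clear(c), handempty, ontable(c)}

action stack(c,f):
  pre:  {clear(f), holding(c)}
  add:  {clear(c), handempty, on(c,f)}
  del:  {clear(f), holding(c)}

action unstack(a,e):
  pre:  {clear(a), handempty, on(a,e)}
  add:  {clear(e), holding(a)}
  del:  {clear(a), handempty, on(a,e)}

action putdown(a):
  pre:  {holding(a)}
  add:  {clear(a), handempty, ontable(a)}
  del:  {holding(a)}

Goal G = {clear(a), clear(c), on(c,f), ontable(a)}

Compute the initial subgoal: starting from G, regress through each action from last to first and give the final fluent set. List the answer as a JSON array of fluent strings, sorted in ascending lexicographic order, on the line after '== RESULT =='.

Regress step by step:
  through step 4 (putdown(a)): drop {clear(a), ontable(a)}, keep {clear(c), on(c,f)}, require {holding(a)}
    → {clear(c), holding(a), on(c,f)}
  through step 3 (unstack(a,e)): drop {holding(a)}, keep {clear(c), on(c,f)}, require {clear(a), handempty, on(a,e)}
    → {clear(a), clear(c), handempty, on(a,e), on(c,f)}
  through step 2 (stack(c,f)): drop {clear(c), handempty, on(c,f)}, keep {clear(a), on(a,e)}, require {clear(f), holding(c)}
    → {clear(a), clear(f), holding(c), on(a,e)}
  through step 1 (pickup(c)): drop {holding(c)}, keep {clear(a), clear(f), on(a,e)}, require {clear(c), handempty, ontable(c)}
    → {clear(a), clear(c), clear(f), handempty, on(a,e), ontable(c)}

== RESULT ==
["clear(a)", "clear(c)", "clear(f)", "handempty", "on(a,e)", "ontable(c)"]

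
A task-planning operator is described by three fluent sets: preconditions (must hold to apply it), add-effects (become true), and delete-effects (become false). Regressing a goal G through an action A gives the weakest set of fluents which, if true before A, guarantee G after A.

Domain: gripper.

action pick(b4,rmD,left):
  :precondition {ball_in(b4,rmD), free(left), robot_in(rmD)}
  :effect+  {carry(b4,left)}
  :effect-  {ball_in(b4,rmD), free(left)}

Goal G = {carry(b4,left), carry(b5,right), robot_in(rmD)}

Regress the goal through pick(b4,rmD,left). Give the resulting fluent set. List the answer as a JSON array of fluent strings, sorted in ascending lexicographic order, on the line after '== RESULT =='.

Compute (G \ add) ∪ pre:
  G ∩ del = {}  (empty — regression defined)
  G \ add = {carry(b4,left), carry(b5,right), robot_in(rmD)} \ {carry(b4,left)} = {carry(b5,right), robot_in(rmD)}
  ∪ pre   = {carry(b5,right), robot_in(rmD)} ∪ {ball_in(b4,rmD), free(left), robot_in(rmD)}
          = {ball_in(b4,rmD), carry(b5,right), free(left), robot_in(rmD)}

== RESULT ==
["ball_in(b4,rmD)", "carry(b5,right)", "free(left)", "robot_in(rmD)"]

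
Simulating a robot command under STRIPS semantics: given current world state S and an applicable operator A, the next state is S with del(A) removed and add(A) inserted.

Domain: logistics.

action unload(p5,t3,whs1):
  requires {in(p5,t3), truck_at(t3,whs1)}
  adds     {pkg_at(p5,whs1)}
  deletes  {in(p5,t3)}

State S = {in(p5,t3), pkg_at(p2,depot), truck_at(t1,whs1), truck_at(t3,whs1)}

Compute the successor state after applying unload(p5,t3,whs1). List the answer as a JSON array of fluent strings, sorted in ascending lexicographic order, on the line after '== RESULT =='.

Progress:
  pre ⊆ S: {in(p5,t3), truck_at(t3,whs1)} ⊆ S  — applicable
  S \ del = {pkg_at(p2,depot), truck_at(t1,whs1), truck_at(t3,whs1)}
  ∪ add   = {pkg_at(p2,depot), pkg_at(p5,whs1), truck_at(t1,whs1), truck_at(t3,whs1)}

== RESULT ==
["pkg_at(p2,depot)", "pkg_at(p5,whs1)", "truck_at(t1,whs1)", "truck_at(t3,whs1)"]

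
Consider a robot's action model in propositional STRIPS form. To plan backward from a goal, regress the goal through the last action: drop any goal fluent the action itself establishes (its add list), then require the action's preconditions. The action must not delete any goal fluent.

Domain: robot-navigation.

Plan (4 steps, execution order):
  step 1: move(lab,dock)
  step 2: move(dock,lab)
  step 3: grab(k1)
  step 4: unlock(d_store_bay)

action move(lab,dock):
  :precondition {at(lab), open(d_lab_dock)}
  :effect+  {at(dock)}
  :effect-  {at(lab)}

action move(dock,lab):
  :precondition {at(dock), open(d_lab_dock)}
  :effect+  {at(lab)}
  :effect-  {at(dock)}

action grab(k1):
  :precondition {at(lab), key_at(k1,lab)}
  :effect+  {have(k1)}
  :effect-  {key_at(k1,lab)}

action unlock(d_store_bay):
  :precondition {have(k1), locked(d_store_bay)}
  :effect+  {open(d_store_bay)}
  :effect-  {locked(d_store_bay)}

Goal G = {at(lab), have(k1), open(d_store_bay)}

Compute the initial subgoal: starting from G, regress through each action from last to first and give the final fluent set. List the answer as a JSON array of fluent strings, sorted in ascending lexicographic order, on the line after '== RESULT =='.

Work backward from the goal:
  through step 4 (unlock(d_store_bay)): drop {open(d_store_bay)}, keep {at(lab), have(k1)}, require {have(k1), locked(d_store_bay)}
    → {at(lab), have(k1), locked(d_store_bay)}
  through step 3 (grab(k1)): drop {have(k1)}, keep {at(lab), locked(d_store_bay)}, require {at(lab), key_at(k1,lab)}
    → {at(lab), key_at(k1,lab), locked(d_store_bay)}
  through step 2 (move(dock,lab)): drop {at(lab)}, keep {key_at(k1,lab), locked(d_store_bay)}, require {at(dock), open(d_lab_dock)}
    → {at(dock), key_at(k1,lab), locked(d_store_bay), open(d_lab_dock)}
  through step 1 (move(lab,dock)): drop {at(dock)}, keep {key_at(k1,lab), locked(d_store_bay), open(d_lab_dock)}, require {at(lab), open(d_lab_dock)}
    → {at(lab), key_at(k1,lab), locked(d_store_bay), open(d_lab_dock)}

== RESULT ==
["at(lab)", "key_at(k1,lab)", "locked(d_store_bay)", "open(d_lab_dock)"]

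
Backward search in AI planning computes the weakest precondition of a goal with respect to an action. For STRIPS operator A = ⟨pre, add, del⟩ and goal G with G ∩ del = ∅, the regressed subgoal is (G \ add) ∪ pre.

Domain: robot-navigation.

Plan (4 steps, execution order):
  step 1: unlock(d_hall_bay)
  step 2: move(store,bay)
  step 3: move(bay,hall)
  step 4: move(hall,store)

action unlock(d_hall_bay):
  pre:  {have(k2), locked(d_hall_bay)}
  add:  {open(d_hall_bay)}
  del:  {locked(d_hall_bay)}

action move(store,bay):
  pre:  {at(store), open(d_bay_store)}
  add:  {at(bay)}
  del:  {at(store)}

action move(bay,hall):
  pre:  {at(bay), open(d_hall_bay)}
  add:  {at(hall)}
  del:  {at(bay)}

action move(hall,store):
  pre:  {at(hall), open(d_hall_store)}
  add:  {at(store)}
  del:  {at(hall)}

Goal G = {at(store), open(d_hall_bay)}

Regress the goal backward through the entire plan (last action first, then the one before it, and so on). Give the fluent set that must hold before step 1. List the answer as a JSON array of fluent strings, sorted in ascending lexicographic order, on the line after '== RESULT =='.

Work backward from the goal:
  through step 4 (move(hall,store)): drop {at(store)}, keep {open(d_hall_bay)}, require {at(hall), open(d_hall_store)}
    → {at(hall), open(d_hall_bay), open(d_hall_store)}
  through step 3 (move(bay,hall)): drop {at(hall)}, keep {open(d_hall_bay), open(d_hall_store)}, require {at(bay), open(d_hall_bay)}
    → {at(bay), open(d_hall_bay), open(d_hall_store)}
  through step 2 (move(store,bay)): drop {at(bay)}, keep {open(d_hall_bay), open(d_hall_store)}, require {at(store), open(d_bay_store)}
    → {at(store), open(d_bay_store), open(d_hall_bay), open(d_hall_store)}
  through step 1 (unlock(d_hall_bay)): drop {open(d_hall_bay)}, keep {at(store), open(d_bay_store), open(d_hall_store)}, require {have(k2), locked(d_hall_bay)}
    → {at(store), have(k2), locked(d_hall_bay), open(d_bay_store), open(d_hall_store)}

== RESULT ==
["at(store)", "have(k2)", "locked(d_hall_bay)", "open(d_bay_store)", "open(d_hall_store)"]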